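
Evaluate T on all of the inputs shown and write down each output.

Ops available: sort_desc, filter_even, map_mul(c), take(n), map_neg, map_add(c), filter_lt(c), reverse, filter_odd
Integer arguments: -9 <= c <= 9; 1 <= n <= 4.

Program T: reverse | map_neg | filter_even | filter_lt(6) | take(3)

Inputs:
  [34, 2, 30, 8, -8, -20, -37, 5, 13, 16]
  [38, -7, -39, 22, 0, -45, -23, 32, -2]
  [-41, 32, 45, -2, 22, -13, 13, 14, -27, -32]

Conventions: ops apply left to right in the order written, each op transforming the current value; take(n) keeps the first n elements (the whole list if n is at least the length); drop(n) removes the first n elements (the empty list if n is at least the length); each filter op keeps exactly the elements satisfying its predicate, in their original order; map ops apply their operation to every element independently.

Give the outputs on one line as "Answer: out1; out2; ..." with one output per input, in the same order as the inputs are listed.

Execution, op by op:
  [34, 2, 30, 8, -8, -20, -37, 5, 13, 16] -> [16, 13, 5, -37, -20, -8, 8, 30, 2, 34] -> [-16, -13, -5, 37, 20, 8, -8, -30, -2, -34] -> [-16, 20, 8, -8, -30, -2, -34] -> [-16, -8, -30, -2, -34] -> [-16, -8, -30]
  [38, -7, -39, 22, 0, -45, -23, 32, -2] -> [-2, 32, -23, -45, 0, 22, -39, -7, 38] -> [2, -32, 23, 45, 0, -22, 39, 7, -38] -> [2, -32, 0, -22, -38] -> [2, -32, 0, -22, -38] -> [2, -32, 0]
  [-41, 32, 45, -2, 22, -13, 13, 14, -27, -32] -> [-32, -27, 14, 13, -13, 22, -2, 45, 32, -41] -> [32, 27, -14, -13, 13, -22, 2, -45, -32, 41] -> [32, -14, -22, 2, -32] -> [-14, -22, 2, -32] -> [-14, -22, 2]

[-16, -8, -30]; [2, -32, 0]; [-14, -22, 2]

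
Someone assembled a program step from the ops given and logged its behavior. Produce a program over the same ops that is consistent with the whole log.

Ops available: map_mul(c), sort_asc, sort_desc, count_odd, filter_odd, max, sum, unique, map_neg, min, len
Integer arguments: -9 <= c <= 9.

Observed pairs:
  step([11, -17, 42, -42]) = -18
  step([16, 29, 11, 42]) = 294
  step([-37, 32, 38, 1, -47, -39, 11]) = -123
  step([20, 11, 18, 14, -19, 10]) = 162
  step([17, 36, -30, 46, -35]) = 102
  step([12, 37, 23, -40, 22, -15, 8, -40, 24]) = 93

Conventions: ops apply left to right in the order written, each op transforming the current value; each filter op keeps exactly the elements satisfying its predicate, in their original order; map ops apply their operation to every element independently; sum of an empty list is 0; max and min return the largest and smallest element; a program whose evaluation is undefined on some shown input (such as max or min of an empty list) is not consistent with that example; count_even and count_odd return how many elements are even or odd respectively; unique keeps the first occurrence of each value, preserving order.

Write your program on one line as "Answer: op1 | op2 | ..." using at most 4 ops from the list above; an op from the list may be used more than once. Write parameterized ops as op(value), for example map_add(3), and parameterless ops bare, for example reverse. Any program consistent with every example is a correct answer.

map_mul(3) | sort_desc | sum

Check, running the answer program on each example:
  [11, -17, 42, -42] -> [33, -51, 126, -126] -> [126, 33, -51, -126] -> -18
  [16, 29, 11, 42] -> [48, 87, 33, 126] -> [126, 87, 48, 33] -> 294
  [-37, 32, 38, 1, -47, -39, 11] -> [-111, 96, 114, 3, -141, -117, 33] -> [114, 96, 33, 3, -111, -117, -141] -> -123
  [20, 11, 18, 14, -19, 10] -> [60, 33, 54, 42, -57, 30] -> [60, 54, 42, 33, 30, -57] -> 162
  [17, 36, -30, 46, -35] -> [51, 108, -90, 138, -105] -> [138, 108, 51, -90, -105] -> 102
  [12, 37, 23, -40, 22, -15, 8, -40, 24] -> [36, 111, 69, -120, 66, -45, 24, -120, 72] -> [111, 72, 69, 66, 36, 24, -45, -120, -120] -> 93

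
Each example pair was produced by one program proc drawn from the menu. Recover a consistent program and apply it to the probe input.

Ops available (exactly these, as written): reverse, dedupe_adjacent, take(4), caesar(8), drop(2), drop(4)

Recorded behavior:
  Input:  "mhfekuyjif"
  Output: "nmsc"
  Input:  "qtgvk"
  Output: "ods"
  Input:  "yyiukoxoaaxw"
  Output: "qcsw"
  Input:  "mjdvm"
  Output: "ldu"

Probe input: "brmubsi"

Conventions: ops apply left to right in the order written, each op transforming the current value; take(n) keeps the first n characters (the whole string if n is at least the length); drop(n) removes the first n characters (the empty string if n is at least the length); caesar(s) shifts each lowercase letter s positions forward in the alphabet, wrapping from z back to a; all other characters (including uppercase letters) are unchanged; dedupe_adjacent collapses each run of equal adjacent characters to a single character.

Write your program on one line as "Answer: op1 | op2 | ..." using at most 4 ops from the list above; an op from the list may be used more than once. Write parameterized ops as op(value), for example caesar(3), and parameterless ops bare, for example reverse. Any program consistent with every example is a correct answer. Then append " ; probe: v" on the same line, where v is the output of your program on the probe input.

caesar(8) | drop(2) | take(4) ; probe: "ucja"

Check, running the answer program on each example:
  "mhfekuyjif" -> "upnmscgrqn" -> "nmscgrqn" -> "nmsc"
  "qtgvk" -> "ybods" -> "ods" -> "ods"
  "yyiukoxoaaxw" -> "ggqcswfwiife" -> "qcswfwiife" -> "qcsw"
  "mjdvm" -> "urldu" -> "ldu" -> "ldu"
  probe: "brmubsi" -> "jzucjaq" -> "ucjaq" -> "ucja"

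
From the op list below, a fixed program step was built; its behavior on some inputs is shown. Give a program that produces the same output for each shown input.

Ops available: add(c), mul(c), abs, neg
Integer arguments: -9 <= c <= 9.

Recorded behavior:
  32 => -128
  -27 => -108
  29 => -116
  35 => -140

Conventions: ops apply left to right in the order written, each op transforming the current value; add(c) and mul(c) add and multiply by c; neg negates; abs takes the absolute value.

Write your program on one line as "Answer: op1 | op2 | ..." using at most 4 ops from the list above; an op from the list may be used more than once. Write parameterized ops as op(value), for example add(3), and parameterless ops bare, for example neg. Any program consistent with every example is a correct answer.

mul(2) | mul(-2) | abs | neg

Check, running the answer program on each example:
  32 -> 64 -> -128 -> 128 -> -128
  -27 -> -54 -> 108 -> 108 -> -108
  29 -> 58 -> -116 -> 116 -> -116
  35 -> 70 -> -140 -> 140 -> -140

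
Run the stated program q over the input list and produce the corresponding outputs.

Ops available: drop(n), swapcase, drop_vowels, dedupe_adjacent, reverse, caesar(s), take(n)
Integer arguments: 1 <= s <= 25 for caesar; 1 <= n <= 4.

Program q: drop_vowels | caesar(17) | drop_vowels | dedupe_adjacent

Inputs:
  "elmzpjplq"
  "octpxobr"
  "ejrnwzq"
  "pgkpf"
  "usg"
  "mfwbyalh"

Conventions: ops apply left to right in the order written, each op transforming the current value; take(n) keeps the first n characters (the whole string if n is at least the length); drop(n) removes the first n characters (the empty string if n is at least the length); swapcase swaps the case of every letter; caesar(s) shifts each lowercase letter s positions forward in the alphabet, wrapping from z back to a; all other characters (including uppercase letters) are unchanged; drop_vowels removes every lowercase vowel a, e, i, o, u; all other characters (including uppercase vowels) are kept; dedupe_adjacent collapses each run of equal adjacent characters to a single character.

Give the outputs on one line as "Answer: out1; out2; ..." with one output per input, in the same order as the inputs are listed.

"cdqgch"; "tkgs"; "nqh"; "gxbgw"; "jx"; "dwnspcy"

Execution, op by op:
  "elmzpjplq" -> "lmzpjplq" -> "cdqgagch" -> "cdqggch" -> "cdqgch"
  "octpxobr" -> "ctpxbr" -> "tkgosi" -> "tkgs" -> "tkgs"
  "ejrnwzq" -> "jrnwzq" -> "aienqh" -> "nqh" -> "nqh"
  "pgkpf" -> "pgkpf" -> "gxbgw" -> "gxbgw" -> "gxbgw"
  "usg" -> "sg" -> "jx" -> "jx" -> "jx"
  "mfwbyalh" -> "mfwbylh" -> "dwnspcy" -> "dwnspcy" -> "dwnspcy"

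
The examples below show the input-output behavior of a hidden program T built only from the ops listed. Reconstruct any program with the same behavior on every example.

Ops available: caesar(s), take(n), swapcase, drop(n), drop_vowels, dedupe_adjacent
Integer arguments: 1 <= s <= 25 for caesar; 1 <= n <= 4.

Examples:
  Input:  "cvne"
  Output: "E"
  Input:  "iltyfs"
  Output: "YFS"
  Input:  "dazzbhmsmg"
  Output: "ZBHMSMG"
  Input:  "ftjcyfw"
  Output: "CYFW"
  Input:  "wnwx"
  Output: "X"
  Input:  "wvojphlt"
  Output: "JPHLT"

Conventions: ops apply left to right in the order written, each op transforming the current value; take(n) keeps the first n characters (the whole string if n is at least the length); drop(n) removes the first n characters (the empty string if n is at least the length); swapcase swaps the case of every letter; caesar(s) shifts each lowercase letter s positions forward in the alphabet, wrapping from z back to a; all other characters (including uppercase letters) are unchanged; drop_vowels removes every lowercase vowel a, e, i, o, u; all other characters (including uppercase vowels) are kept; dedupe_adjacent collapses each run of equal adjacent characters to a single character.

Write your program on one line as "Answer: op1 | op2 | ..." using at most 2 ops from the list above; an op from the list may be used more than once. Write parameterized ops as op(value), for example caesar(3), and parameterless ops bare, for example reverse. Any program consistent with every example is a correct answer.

swapcase | drop(3)

Check, running the answer program on each example:
  "cvne" -> "CVNE" -> "E"
  "iltyfs" -> "ILTYFS" -> "YFS"
  "dazzbhmsmg" -> "DAZZBHMSMG" -> "ZBHMSMG"
  "ftjcyfw" -> "FTJCYFW" -> "CYFW"
  "wnwx" -> "WNWX" -> "X"
  "wvojphlt" -> "WVOJPHLT" -> "JPHLT"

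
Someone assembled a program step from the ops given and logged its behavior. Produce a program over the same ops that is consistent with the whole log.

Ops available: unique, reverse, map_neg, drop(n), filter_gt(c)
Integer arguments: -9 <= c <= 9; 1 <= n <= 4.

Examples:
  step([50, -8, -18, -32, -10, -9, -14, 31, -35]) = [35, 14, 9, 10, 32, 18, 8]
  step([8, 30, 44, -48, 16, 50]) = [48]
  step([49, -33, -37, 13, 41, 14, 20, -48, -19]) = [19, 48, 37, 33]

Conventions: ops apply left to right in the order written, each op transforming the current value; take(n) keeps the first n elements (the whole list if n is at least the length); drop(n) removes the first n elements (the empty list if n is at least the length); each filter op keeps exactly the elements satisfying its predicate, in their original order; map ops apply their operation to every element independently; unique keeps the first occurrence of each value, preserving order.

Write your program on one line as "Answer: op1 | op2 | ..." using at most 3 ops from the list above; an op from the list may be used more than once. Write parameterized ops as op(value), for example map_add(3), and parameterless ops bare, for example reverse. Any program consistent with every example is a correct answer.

reverse | map_neg | filter_gt(-5)

Check, running the answer program on each example:
  [50, -8, -18, -32, -10, -9, -14, 31, -35] -> [-35, 31, -14, -9, -10, -32, -18, -8, 50] -> [35, -31, 14, 9, 10, 32, 18, 8, -50] -> [35, 14, 9, 10, 32, 18, 8]
  [8, 30, 44, -48, 16, 50] -> [50, 16, -48, 44, 30, 8] -> [-50, -16, 48, -44, -30, -8] -> [48]
  [49, -33, -37, 13, 41, 14, 20, -48, -19] -> [-19, -48, 20, 14, 41, 13, -37, -33, 49] -> [19, 48, -20, -14, -41, -13, 37, 33, -49] -> [19, 48, 37, 33]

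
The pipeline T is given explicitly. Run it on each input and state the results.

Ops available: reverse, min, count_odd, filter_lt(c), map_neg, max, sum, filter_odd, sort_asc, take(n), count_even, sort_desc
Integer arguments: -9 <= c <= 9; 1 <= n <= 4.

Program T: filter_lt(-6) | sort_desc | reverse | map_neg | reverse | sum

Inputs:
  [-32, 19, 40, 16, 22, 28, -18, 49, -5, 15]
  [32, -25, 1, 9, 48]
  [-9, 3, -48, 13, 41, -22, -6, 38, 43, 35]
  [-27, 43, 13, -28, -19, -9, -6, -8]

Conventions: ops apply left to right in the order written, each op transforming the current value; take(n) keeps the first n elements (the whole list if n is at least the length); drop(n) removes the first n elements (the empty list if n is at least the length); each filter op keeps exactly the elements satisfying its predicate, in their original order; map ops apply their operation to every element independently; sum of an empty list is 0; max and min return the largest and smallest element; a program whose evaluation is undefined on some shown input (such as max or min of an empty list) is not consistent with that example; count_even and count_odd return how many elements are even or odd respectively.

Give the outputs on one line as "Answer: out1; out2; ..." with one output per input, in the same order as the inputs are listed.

Execution, op by op:
  [-32, 19, 40, 16, 22, 28, -18, 49, -5, 15] -> [-32, -18] -> [-18, -32] -> [-32, -18] -> [32, 18] -> [18, 32] -> 50
  [32, -25, 1, 9, 48] -> [-25] -> [-25] -> [-25] -> [25] -> [25] -> 25
  [-9, 3, -48, 13, 41, -22, -6, 38, 43, 35] -> [-9, -48, -22] -> [-9, -22, -48] -> [-48, -22, -9] -> [48, 22, 9] -> [9, 22, 48] -> 79
  [-27, 43, 13, -28, -19, -9, -6, -8] -> [-27, -28, -19, -9, -8] -> [-8, -9, -19, -27, -28] -> [-28, -27, -19, -9, -8] -> [28, 27, 19, 9, 8] -> [8, 9, 19, 27, 28] -> 91

50; 25; 79; 91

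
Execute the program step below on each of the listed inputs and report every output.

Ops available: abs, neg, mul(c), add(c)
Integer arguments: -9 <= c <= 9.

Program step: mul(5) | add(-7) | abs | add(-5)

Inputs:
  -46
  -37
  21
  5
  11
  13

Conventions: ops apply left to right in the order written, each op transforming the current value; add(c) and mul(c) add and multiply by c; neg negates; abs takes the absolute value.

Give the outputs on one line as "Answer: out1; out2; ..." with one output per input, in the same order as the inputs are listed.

Execution, op by op:
  -46 -> -230 -> -237 -> 237 -> 232
  -37 -> -185 -> -192 -> 192 -> 187
  21 -> 105 -> 98 -> 98 -> 93
  5 -> 25 -> 18 -> 18 -> 13
  11 -> 55 -> 48 -> 48 -> 43
  13 -> 65 -> 58 -> 58 -> 53

232; 187; 93; 13; 43; 53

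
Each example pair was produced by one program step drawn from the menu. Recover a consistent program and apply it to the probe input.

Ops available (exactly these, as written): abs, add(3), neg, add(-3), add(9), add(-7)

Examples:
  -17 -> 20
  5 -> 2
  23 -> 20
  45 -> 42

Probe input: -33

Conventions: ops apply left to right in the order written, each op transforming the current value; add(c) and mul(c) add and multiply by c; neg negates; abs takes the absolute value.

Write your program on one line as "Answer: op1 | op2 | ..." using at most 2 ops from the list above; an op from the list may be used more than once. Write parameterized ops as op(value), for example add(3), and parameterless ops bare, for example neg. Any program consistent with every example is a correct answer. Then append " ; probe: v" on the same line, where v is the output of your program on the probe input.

add(-3) | abs ; probe: 36

Check, running the answer program on each example:
  -17 -> -20 -> 20
  5 -> 2 -> 2
  23 -> 20 -> 20
  45 -> 42 -> 42
  probe: -33 -> -36 -> 36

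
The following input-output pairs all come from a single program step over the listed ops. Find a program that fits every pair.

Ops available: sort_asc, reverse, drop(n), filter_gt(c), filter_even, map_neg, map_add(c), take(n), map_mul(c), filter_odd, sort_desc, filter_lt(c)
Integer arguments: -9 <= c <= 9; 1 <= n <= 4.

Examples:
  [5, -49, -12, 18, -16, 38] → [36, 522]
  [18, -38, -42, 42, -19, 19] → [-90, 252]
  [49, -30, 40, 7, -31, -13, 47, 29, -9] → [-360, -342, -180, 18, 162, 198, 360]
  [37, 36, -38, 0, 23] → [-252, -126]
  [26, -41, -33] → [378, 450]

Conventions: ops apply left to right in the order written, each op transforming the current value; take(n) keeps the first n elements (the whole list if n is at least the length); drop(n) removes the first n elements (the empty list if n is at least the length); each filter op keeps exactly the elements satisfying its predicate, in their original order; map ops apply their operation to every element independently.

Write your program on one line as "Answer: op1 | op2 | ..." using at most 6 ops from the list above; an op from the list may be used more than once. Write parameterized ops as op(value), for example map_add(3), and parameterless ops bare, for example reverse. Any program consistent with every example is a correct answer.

reverse | sort_desc | map_add(-9) | map_mul(9) | filter_even | map_neg

Check, running the answer program on each example:
  [5, -49, -12, 18, -16, 38] -> [38, -16, 18, -12, -49, 5] -> [38, 18, 5, -12, -16, -49] -> [29, 9, -4, -21, -25, -58] -> [261, 81, -36, -189, -225, -522] -> [-36, -522] -> [36, 522]
  [18, -38, -42, 42, -19, 19] -> [19, -19, 42, -42, -38, 18] -> [42, 19, 18, -19, -38, -42] -> [33, 10, 9, -28, -47, -51] -> [297, 90, 81, -252, -423, -459] -> [90, -252] -> [-90, 252]
  [49, -30, 40, 7, -31, -13, 47, 29, -9] -> [-9, 29, 47, -13, -31, 7, 40, -30, 49] -> [49, 47, 40, 29, 7, -9, -13, -30, -31] -> [40, 38, 31, 20, -2, -18, -22, -39, -40] -> [360, 342, 279, 180, -18, -162, -198, -351, -360] -> [360, 342, 180, -18, -162, -198, -360] -> [-360, -342, -180, 18, 162, 198, 360]
  [37, 36, -38, 0, 23] -> [23, 0, -38, 36, 37] -> [37, 36, 23, 0, -38] -> [28, 27, 14, -9, -47] -> [252, 243, 126, -81, -423] -> [252, 126] -> [-252, -126]
  [26, -41, -33] -> [-33, -41, 26] -> [26, -33, -41] -> [17, -42, -50] -> [153, -378, -450] -> [-378, -450] -> [378, 450]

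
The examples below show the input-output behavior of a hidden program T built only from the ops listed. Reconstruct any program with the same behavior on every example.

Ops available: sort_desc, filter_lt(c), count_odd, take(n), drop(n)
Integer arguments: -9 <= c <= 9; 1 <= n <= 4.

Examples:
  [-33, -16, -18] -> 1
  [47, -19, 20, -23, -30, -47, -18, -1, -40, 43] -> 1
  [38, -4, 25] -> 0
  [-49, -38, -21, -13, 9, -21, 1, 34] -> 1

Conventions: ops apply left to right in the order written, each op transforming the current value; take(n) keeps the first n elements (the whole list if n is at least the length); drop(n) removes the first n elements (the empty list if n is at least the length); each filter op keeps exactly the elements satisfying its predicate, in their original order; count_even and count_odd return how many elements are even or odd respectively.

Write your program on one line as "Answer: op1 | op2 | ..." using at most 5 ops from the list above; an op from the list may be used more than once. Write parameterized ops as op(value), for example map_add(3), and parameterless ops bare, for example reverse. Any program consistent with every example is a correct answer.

take(2) | filter_lt(-7) | sort_desc | count_odd

Check, running the answer program on each example:
  [-33, -16, -18] -> [-33, -16] -> [-33, -16] -> [-16, -33] -> 1
  [47, -19, 20, -23, -30, -47, -18, -1, -40, 43] -> [47, -19] -> [-19] -> [-19] -> 1
  [38, -4, 25] -> [38, -4] -> [] -> [] -> 0
  [-49, -38, -21, -13, 9, -21, 1, 34] -> [-49, -38] -> [-49, -38] -> [-38, -49] -> 1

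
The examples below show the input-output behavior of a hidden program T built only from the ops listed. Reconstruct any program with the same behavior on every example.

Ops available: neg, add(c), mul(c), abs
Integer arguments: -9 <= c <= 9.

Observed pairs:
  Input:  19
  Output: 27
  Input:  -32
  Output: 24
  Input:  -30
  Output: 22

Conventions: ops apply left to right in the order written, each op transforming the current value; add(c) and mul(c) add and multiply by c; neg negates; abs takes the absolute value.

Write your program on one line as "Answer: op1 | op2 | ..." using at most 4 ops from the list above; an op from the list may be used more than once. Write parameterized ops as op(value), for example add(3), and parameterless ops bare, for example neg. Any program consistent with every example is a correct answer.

add(8) | neg | abs

Check, running the answer program on each example:
  19 -> 27 -> -27 -> 27
  -32 -> -24 -> 24 -> 24
  -30 -> -22 -> 22 -> 22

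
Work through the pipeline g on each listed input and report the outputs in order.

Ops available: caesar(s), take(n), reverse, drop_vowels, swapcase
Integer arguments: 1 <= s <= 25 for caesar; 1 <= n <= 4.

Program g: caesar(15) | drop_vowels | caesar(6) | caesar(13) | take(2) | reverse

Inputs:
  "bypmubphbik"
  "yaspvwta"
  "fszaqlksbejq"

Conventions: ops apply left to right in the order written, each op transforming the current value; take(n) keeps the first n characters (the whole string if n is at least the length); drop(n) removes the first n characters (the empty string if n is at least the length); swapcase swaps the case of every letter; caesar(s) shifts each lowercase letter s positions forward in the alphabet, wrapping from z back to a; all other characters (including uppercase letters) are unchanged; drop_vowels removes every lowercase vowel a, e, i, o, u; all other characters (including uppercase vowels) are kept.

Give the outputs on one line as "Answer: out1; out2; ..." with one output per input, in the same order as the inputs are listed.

"gj"; "ig"; "ia"

Execution, op by op:
  "bypmubphbik" -> "qnebjqewqxz" -> "qnbjqwqxz" -> "wthpwcwdf" -> "jgucjpjqs" -> "jg" -> "gj"
  "yaspvwta" -> "npheklip" -> "nphklp" -> "tvnqrv" -> "giadei" -> "gi" -> "ig"
  "fszaqlksbejq" -> "uhopfazhqtyf" -> "hpfzhqtyf" -> "nvlfnwzel" -> "aiysajmry" -> "ai" -> "ia"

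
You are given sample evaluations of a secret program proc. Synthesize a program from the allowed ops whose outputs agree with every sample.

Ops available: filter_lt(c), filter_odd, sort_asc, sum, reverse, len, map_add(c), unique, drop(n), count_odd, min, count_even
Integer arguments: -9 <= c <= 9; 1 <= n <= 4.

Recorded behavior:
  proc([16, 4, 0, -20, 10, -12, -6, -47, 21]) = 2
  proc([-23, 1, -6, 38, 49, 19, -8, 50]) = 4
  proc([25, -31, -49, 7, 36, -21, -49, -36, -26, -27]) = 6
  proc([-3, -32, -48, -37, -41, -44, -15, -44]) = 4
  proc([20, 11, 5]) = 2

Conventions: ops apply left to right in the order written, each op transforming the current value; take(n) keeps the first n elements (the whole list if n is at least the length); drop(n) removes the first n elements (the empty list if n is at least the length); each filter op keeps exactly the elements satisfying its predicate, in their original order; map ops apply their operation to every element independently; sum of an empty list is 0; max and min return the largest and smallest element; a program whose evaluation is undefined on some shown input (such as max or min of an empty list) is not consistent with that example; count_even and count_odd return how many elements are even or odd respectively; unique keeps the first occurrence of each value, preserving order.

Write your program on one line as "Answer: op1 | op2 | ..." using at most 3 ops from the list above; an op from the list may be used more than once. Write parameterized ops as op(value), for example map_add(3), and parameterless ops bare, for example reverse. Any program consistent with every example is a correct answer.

unique | sort_asc | count_odd

Check, running the answer program on each example:
  [16, 4, 0, -20, 10, -12, -6, -47, 21] -> [16, 4, 0, -20, 10, -12, -6, -47, 21] -> [-47, -20, -12, -6, 0, 4, 10, 16, 21] -> 2
  [-23, 1, -6, 38, 49, 19, -8, 50] -> [-23, 1, -6, 38, 49, 19, -8, 50] -> [-23, -8, -6, 1, 19, 38, 49, 50] -> 4
  [25, -31, -49, 7, 36, -21, -49, -36, -26, -27] -> [25, -31, -49, 7, 36, -21, -36, -26, -27] -> [-49, -36, -31, -27, -26, -21, 7, 25, 36] -> 6
  [-3, -32, -48, -37, -41, -44, -15, -44] -> [-3, -32, -48, -37, -41, -44, -15] -> [-48, -44, -41, -37, -32, -15, -3] -> 4
  [20, 11, 5] -> [20, 11, 5] -> [5, 11, 20] -> 2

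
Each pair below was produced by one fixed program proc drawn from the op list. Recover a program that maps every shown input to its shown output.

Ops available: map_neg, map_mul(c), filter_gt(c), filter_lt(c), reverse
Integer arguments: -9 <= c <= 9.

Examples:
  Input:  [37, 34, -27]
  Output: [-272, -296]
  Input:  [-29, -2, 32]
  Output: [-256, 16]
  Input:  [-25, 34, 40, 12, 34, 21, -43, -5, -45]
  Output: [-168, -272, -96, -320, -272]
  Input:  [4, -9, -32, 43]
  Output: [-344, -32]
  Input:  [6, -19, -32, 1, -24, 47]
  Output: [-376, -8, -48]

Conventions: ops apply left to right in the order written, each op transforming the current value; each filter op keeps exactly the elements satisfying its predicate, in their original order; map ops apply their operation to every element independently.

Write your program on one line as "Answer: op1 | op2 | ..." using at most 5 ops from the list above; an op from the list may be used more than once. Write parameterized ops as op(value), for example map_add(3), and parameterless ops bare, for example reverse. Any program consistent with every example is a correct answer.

map_neg | filter_lt(3) | reverse | map_mul(2) | map_mul(4)

Check, running the answer program on each example:
  [37, 34, -27] -> [-37, -34, 27] -> [-37, -34] -> [-34, -37] -> [-68, -74] -> [-272, -296]
  [-29, -2, 32] -> [29, 2, -32] -> [2, -32] -> [-32, 2] -> [-64, 4] -> [-256, 16]
  [-25, 34, 40, 12, 34, 21, -43, -5, -45] -> [25, -34, -40, -12, -34, -21, 43, 5, 45] -> [-34, -40, -12, -34, -21] -> [-21, -34, -12, -40, -34] -> [-42, -68, -24, -80, -68] -> [-168, -272, -96, -320, -272]
  [4, -9, -32, 43] -> [-4, 9, 32, -43] -> [-4, -43] -> [-43, -4] -> [-86, -8] -> [-344, -32]
  [6, -19, -32, 1, -24, 47] -> [-6, 19, 32, -1, 24, -47] -> [-6, -1, -47] -> [-47, -1, -6] -> [-94, -2, -12] -> [-376, -8, -48]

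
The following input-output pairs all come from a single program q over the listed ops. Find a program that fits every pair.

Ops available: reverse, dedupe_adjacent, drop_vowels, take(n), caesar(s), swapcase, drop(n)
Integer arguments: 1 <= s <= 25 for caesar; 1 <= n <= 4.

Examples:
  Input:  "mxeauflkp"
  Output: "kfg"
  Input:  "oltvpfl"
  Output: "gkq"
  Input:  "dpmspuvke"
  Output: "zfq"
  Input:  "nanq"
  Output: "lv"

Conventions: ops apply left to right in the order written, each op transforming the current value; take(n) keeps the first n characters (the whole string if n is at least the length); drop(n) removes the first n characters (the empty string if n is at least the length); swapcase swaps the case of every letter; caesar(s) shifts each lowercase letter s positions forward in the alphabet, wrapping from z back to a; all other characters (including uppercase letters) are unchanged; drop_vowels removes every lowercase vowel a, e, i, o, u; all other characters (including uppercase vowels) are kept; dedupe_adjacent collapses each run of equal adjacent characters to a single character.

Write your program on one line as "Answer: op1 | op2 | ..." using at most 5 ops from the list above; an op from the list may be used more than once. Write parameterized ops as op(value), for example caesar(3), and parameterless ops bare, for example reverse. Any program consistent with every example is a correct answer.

reverse | take(4) | caesar(21) | drop_vowels | take(3)

Check, running the answer program on each example:
  "mxeauflkp" -> "pklfuaexm" -> "pklf" -> "kfga" -> "kfg" -> "kfg"
  "oltvpfl" -> "lfpvtlo" -> "lfpv" -> "gakq" -> "gkq" -> "gkq"
  "dpmspuvke" -> "ekvupsmpd" -> "ekvu" -> "zfqp" -> "zfqp" -> "zfq"
  "nanq" -> "qnan" -> "qnan" -> "livi" -> "lv" -> "lv"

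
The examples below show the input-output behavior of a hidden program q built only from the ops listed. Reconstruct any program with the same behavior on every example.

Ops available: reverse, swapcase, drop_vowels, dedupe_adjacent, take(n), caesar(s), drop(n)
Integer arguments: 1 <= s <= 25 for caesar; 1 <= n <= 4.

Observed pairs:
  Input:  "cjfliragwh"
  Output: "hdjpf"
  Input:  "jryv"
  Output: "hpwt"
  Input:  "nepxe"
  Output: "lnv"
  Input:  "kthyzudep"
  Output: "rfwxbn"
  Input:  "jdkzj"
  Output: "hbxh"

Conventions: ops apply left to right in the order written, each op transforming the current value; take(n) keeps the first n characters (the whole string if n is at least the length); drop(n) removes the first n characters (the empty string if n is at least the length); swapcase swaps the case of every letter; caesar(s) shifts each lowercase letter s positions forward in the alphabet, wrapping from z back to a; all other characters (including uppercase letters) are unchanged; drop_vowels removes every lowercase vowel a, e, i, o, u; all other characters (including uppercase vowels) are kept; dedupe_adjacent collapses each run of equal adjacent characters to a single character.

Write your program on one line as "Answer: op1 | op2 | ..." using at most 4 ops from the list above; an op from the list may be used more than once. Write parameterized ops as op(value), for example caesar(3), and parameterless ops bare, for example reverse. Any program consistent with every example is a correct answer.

drop_vowels | caesar(24) | drop_vowels

Check, running the answer program on each example:
  "cjfliragwh" -> "cjflrgwh" -> "ahdjpeuf" -> "hdjpf"
  "jryv" -> "jryv" -> "hpwt" -> "hpwt"
  "nepxe" -> "npx" -> "lnv" -> "lnv"
  "kthyzudep" -> "kthyzdp" -> "irfwxbn" -> "rfwxbn"
  "jdkzj" -> "jdkzj" -> "hbixh" -> "hbxh"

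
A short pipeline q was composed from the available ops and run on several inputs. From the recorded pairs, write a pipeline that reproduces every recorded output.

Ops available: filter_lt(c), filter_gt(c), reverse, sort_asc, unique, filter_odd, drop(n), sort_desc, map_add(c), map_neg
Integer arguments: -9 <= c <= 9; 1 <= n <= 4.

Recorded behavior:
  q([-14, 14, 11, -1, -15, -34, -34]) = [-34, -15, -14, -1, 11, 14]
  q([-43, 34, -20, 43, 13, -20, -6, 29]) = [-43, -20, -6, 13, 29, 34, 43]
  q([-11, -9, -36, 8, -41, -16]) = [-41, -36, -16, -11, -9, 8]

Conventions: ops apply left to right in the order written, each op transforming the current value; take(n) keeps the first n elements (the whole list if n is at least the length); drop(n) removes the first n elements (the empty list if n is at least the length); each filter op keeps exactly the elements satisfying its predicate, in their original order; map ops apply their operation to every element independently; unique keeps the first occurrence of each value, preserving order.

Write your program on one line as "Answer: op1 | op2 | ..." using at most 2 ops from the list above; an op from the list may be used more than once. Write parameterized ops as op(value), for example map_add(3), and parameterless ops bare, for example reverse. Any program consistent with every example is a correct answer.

sort_asc | unique

Check, running the answer program on each example:
  [-14, 14, 11, -1, -15, -34, -34] -> [-34, -34, -15, -14, -1, 11, 14] -> [-34, -15, -14, -1, 11, 14]
  [-43, 34, -20, 43, 13, -20, -6, 29] -> [-43, -20, -20, -6, 13, 29, 34, 43] -> [-43, -20, -6, 13, 29, 34, 43]
  [-11, -9, -36, 8, -41, -16] -> [-41, -36, -16, -11, -9, 8] -> [-41, -36, -16, -11, -9, 8]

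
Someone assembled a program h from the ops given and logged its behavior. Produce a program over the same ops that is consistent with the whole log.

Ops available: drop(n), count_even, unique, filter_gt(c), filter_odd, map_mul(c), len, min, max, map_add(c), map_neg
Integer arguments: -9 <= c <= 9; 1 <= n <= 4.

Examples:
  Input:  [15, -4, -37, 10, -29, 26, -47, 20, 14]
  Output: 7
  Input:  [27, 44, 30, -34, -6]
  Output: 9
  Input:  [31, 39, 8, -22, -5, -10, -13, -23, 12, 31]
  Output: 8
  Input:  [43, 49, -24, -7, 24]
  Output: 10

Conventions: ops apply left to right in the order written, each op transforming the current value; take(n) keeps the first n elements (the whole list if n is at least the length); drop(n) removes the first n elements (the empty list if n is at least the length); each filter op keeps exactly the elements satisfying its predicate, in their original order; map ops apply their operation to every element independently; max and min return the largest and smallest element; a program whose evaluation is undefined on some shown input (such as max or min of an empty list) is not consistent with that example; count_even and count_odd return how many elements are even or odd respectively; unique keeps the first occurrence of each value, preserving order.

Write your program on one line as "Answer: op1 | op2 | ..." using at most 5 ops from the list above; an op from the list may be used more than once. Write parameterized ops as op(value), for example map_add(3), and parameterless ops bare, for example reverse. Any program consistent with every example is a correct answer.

map_add(-3) | map_neg | filter_gt(-2) | min

Check, running the answer program on each example:
  [15, -4, -37, 10, -29, 26, -47, 20, 14] -> [12, -7, -40, 7, -32, 23, -50, 17, 11] -> [-12, 7, 40, -7, 32, -23, 50, -17, -11] -> [7, 40, 32, 50] -> 7
  [27, 44, 30, -34, -6] -> [24, 41, 27, -37, -9] -> [-24, -41, -27, 37, 9] -> [37, 9] -> 9
  [31, 39, 8, -22, -5, -10, -13, -23, 12, 31] -> [28, 36, 5, -25, -8, -13, -16, -26, 9, 28] -> [-28, -36, -5, 25, 8, 13, 16, 26, -9, -28] -> [25, 8, 13, 16, 26] -> 8
  [43, 49, -24, -7, 24] -> [40, 46, -27, -10, 21] -> [-40, -46, 27, 10, -21] -> [27, 10] -> 10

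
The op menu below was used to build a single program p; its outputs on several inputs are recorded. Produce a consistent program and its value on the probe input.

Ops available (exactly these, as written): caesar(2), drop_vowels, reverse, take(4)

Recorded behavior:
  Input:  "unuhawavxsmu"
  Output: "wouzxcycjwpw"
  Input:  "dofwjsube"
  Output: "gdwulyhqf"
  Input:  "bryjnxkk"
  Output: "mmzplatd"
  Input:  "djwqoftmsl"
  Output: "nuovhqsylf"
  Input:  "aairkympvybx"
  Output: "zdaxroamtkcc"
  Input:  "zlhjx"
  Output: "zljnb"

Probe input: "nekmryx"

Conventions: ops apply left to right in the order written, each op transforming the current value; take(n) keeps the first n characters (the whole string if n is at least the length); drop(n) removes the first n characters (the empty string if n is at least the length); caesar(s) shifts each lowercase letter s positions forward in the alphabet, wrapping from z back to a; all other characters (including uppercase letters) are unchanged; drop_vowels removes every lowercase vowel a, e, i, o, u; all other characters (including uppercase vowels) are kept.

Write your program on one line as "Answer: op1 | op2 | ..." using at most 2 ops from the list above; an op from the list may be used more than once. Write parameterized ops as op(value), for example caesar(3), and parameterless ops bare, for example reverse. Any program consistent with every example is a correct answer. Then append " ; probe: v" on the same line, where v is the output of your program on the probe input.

reverse | caesar(2) ; probe: "zatomgp"

Check, running the answer program on each example:
  "unuhawavxsmu" -> "umsxvawahunu" -> "wouzxcycjwpw"
  "dofwjsube" -> "ebusjwfod" -> "gdwulyhqf"
  "bryjnxkk" -> "kkxnjyrb" -> "mmzplatd"
  "djwqoftmsl" -> "lsmtfoqwjd" -> "nuovhqsylf"
  "aairkympvybx" -> "xbyvpmykriaa" -> "zdaxroamtkcc"
  "zlhjx" -> "xjhlz" -> "zljnb"
  probe: "nekmryx" -> "xyrmken" -> "zatomgp"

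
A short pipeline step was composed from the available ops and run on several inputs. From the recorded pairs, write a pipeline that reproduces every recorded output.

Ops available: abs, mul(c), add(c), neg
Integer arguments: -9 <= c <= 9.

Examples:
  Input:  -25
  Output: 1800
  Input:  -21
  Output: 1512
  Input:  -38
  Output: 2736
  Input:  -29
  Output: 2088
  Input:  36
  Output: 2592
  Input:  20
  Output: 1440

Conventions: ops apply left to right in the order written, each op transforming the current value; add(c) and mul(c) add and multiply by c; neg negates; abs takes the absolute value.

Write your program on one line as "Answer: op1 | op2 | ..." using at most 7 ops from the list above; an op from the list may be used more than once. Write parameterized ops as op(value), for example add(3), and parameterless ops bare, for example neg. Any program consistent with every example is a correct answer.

neg | mul(2) | neg | mul(4) | abs | mul(9)

Check, running the answer program on each example:
  -25 -> 25 -> 50 -> -50 -> -200 -> 200 -> 1800
  -21 -> 21 -> 42 -> -42 -> -168 -> 168 -> 1512
  -38 -> 38 -> 76 -> -76 -> -304 -> 304 -> 2736
  -29 -> 29 -> 58 -> -58 -> -232 -> 232 -> 2088
  36 -> -36 -> -72 -> 72 -> 288 -> 288 -> 2592
  20 -> -20 -> -40 -> 40 -> 160 -> 160 -> 1440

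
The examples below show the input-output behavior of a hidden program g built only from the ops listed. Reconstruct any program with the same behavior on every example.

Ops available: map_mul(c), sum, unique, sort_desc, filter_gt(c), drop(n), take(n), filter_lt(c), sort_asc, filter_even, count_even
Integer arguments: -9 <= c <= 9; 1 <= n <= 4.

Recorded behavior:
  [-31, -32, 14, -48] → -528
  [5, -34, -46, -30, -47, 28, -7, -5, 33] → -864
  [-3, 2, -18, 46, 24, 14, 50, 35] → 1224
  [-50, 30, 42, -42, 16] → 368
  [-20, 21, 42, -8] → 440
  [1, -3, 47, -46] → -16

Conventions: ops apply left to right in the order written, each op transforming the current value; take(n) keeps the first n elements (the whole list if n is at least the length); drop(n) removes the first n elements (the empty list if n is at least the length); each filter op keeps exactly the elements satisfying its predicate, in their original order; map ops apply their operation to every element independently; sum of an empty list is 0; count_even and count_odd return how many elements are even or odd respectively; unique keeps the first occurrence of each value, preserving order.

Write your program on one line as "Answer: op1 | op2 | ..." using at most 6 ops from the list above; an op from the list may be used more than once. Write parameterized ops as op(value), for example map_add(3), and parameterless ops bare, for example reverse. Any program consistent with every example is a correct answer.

drop(1) | sort_desc | sort_asc | map_mul(8) | sum

Check, running the answer program on each example:
  [-31, -32, 14, -48] -> [-32, 14, -48] -> [14, -32, -48] -> [-48, -32, 14] -> [-384, -256, 112] -> -528
  [5, -34, -46, -30, -47, 28, -7, -5, 33] -> [-34, -46, -30, -47, 28, -7, -5, 33] -> [33, 28, -5, -7, -30, -34, -46, -47] -> [-47, -46, -34, -30, -7, -5, 28, 33] -> [-376, -368, -272, -240, -56, -40, 224, 264] -> -864
  [-3, 2, -18, 46, 24, 14, 50, 35] -> [2, -18, 46, 24, 14, 50, 35] -> [50, 46, 35, 24, 14, 2, -18] -> [-18, 2, 14, 24, 35, 46, 50] -> [-144, 16, 112, 192, 280, 368, 400] -> 1224
  [-50, 30, 42, -42, 16] -> [30, 42, -42, 16] -> [42, 30, 16, -42] -> [-42, 16, 30, 42] -> [-336, 128, 240, 336] -> 368
  [-20, 21, 42, -8] -> [21, 42, -8] -> [42, 21, -8] -> [-8, 21, 42] -> [-64, 168, 336] -> 440
  [1, -3, 47, -46] -> [-3, 47, -46] -> [47, -3, -46] -> [-46, -3, 47] -> [-368, -24, 376] -> -16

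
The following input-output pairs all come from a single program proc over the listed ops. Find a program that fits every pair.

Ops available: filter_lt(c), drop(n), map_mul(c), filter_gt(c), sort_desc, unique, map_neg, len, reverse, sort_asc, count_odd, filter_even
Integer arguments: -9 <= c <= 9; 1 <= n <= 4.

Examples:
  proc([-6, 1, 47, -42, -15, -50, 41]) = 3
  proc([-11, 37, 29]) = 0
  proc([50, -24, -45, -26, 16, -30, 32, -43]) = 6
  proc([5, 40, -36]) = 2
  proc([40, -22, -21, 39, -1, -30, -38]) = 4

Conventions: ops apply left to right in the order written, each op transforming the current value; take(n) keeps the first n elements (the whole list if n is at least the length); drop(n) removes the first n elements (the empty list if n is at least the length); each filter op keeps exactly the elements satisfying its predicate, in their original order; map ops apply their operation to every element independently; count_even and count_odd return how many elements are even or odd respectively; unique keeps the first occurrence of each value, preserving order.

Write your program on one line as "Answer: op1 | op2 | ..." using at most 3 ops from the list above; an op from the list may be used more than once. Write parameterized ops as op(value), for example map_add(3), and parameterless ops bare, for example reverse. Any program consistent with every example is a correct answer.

filter_even | len

Check, running the answer program on each example:
  [-6, 1, 47, -42, -15, -50, 41] -> [-6, -42, -50] -> 3
  [-11, 37, 29] -> [] -> 0
  [50, -24, -45, -26, 16, -30, 32, -43] -> [50, -24, -26, 16, -30, 32] -> 6
  [5, 40, -36] -> [40, -36] -> 2
  [40, -22, -21, 39, -1, -30, -38] -> [40, -22, -30, -38] -> 4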